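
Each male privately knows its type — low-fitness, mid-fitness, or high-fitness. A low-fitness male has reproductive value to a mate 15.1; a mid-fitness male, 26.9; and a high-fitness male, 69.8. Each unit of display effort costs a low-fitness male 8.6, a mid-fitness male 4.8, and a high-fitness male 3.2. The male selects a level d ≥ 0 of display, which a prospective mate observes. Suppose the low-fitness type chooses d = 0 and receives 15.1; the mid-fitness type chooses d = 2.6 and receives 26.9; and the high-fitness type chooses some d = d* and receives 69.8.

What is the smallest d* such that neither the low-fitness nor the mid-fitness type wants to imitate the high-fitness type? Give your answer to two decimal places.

Low-fitness type (on-path payoff 15.1) won't mimic when 15.1 ≥ 69.8 − 8.6·d*, i.e. d* ≥ 6.36.
Mid-fitness type (on-path payoff 26.9 − 4.8×2.6 = 14.42) won't mimic when 14.42 ≥ 69.8 − 4.8·d*, i.e. d* ≥ 11.54.
Both must hold, so d* = max(6.36, 11.54) = 11.54. The mid-fitness type's constraint binds.

11.54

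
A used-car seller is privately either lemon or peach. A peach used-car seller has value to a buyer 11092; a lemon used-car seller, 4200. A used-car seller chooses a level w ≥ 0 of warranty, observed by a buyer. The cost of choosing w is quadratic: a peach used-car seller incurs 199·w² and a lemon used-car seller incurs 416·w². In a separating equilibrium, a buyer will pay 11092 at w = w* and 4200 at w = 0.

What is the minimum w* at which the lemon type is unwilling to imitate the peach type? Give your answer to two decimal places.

The lemon type at w = 0 receives 4200; imitating at w* yields 11092 − 416·w*².
Indifference: 4200 = 11092 − 416·w*², so w*² = (11092 − 4200) / 416 ≈ 16.5673.
w* = √16.5673 ≈ 4.07.

4.07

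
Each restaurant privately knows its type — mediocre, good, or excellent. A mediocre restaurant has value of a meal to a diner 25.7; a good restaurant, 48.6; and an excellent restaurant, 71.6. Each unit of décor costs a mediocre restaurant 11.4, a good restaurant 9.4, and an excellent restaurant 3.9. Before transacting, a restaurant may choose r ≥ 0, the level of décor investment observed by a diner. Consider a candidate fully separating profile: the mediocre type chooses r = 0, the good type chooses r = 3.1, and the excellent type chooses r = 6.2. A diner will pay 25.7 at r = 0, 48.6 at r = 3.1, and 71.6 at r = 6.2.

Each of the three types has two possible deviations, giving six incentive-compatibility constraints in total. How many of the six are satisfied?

Good (own payoff 48.6 − 9.4×3.1 = 19.46): to r=0 gives 25.7 → profitable ✗; to r=6.2 gives 71.6 − 9.4×6.2 = 13.32 → no gain ✓.
Mediocre (own payoff 25.7): to r=3.1 gives 48.6 − 11.4×3.1 = 13.26 → no gain ✓; to r=6.2 gives 71.6 − 11.4×6.2 = 0.92 → no gain ✓.
Excellent (own payoff 71.6 − 3.9×6.2 = 47.42): to r=0 gives 25.7 → no gain ✓; to r=3.1 gives 48.6 − 3.9×3.1 = 36.51 → no gain ✓.
5 of the 6 constraints hold; not an equilibrium.

5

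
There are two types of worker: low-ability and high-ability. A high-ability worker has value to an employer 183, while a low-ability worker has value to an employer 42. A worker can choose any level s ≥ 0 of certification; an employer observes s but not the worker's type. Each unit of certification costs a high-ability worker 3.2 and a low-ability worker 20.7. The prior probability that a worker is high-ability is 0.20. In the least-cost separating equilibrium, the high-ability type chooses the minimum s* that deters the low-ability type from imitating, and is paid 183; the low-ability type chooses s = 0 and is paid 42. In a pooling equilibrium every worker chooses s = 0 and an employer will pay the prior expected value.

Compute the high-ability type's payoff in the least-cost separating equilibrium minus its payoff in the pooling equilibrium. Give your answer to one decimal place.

Least-cost separating signal: s* solves 42 = 183 − 20.7·s*, so s* = (183 − 42)/20.7 ≈ 6.8116.
High-ability type's separating payoff: 183 − 3.2 × s* = 183 − 3.2 × (183 − 42)/20.7 = 183 − 451.2/20.7 ≈ 161.203.
Pooling payoff: 0.20 × 183 + 0.80 × 42 = 70.2.
Difference: 161.203 − 70.2 = 91.003, i.e. 91.0 to one decimal place.
The high-ability type prefers to separate.

91.0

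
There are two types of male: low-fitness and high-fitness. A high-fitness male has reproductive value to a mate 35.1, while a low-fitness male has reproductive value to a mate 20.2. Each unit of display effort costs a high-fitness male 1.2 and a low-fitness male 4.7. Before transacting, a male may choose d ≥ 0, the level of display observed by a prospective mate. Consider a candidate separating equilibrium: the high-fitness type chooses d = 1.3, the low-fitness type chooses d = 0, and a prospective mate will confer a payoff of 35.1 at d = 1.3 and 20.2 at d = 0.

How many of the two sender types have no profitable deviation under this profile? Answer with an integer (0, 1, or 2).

High-fitness type: signal → 35.1 − 1.2 × 1.3 = 33.54; deviate to 0 → 20.2. IC holds (33.54 ≥ 20.2).
Low-fitness type: stay at 0 → 20.2; mimic → 35.1 − 4.7 × 1.3 = 28.99. IC fails (20.2 < 28.99).
1 of 2 constraints hold, so this profile is not an equilibrium.

1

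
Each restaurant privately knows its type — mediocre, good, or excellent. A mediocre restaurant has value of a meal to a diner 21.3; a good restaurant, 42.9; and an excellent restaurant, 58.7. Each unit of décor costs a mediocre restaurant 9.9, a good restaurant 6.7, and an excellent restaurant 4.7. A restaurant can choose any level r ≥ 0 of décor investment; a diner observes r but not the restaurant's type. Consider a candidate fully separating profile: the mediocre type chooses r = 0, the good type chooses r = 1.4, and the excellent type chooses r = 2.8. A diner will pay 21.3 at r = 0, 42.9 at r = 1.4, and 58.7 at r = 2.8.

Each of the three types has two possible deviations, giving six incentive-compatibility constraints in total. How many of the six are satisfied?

Excellent (own payoff 58.7 − 4.7×2.8 = 45.54): to r=0 gives 21.3 → no gain ✓; to r=1.4 gives 42.9 − 4.7×1.4 = 36.32 → no gain ✓.
Mediocre (own payoff 21.3): to r=1.4 gives 42.9 − 9.9×1.4 = 29.04 → profitable ✗; to r=2.8 gives 58.7 − 9.9×2.8 = 30.98 → profitable ✗.
Good (own payoff 42.9 − 6.7×1.4 = 33.52): to r=0 gives 21.3 → no gain ✓; to r=2.8 gives 58.7 − 6.7×2.8 = 39.94 → profitable ✗.
3 of the 6 constraints hold; not an equilibrium.

3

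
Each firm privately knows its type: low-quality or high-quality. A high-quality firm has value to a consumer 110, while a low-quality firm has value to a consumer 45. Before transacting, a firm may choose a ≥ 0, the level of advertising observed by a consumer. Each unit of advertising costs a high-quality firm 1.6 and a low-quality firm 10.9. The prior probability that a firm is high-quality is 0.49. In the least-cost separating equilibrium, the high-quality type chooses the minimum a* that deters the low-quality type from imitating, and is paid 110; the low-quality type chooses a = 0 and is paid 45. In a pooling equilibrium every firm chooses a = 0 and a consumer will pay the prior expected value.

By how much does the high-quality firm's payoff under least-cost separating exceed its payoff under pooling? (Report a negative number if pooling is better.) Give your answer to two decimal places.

23.61

Least-cost separating signal: a* solves 45 = 110 − 10.9·a*, so a* = (110 − 45)/10.9 ≈ 5.9633.
High-quality type's separating payoff: 110 − 1.6 × a* = 110 − 1.6 × (110 − 45)/10.9 = 110 − 104/10.9 ≈ 100.4587.
Pooling payoff: 0.49 × 110 + 0.51 × 45 = 76.85.
Difference: 100.4587 − 76.85 = 23.6087, i.e. 23.61 to two decimal places.
The high-quality type prefers to separate.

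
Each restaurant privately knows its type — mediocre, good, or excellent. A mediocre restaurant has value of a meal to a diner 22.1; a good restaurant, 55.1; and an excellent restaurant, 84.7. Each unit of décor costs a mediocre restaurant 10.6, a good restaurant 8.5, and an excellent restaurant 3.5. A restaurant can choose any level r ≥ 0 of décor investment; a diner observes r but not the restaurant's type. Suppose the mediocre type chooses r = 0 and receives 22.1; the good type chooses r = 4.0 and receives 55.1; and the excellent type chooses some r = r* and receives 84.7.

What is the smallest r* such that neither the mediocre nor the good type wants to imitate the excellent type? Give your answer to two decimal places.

Good type (on-path payoff 55.1 − 8.5×4.0 = 21.1) won't mimic when 21.1 ≥ 84.7 − 8.5·r*, i.e. r* ≥ 7.48.
Mediocre type (on-path payoff 22.1) won't mimic when 22.1 ≥ 84.7 − 10.6·r*, i.e. r* ≥ 5.91.
Both must hold, so r* = max(5.91, 7.48) = 7.48. The good type's constraint binds.

7.48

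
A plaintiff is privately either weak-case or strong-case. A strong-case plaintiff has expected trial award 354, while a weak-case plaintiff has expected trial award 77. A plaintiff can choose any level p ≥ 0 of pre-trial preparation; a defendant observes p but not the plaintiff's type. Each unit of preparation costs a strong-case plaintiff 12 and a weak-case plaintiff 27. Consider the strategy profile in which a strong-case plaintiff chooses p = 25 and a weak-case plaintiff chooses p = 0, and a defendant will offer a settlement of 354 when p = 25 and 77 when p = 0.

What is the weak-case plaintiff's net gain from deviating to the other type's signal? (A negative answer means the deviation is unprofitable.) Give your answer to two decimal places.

Playing p = 0 the weak-case plaintiff receives 77.
Deviating to p = 25 brings payment 354 at cost 27 × 25 = 675, netting -321.
Gain from deviating: -321 − 77 = -398.00.
The gain is negative, so the weak-case type's incentive-compatibility constraint is satisfied.

-398.00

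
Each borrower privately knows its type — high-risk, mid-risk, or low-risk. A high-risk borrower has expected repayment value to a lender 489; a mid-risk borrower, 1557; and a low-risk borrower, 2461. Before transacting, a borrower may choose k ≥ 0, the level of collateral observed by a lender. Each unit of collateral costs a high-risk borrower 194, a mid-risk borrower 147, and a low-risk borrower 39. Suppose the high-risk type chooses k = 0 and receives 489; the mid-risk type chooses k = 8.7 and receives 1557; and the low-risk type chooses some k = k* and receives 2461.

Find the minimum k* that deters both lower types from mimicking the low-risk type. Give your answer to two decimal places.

14.85

Mid-risk type (on-path payoff 1557 − 147×8.7 = 278.1) won't mimic when 278.1 ≥ 2461 − 147·k*, i.e. k* ≥ 14.85.
High-risk type (on-path payoff 489) won't mimic when 489 ≥ 2461 − 194·k*, i.e. k* ≥ 10.16.
Both must hold, so k* = max(10.16, 14.85) = 14.85. The mid-risk type's constraint binds.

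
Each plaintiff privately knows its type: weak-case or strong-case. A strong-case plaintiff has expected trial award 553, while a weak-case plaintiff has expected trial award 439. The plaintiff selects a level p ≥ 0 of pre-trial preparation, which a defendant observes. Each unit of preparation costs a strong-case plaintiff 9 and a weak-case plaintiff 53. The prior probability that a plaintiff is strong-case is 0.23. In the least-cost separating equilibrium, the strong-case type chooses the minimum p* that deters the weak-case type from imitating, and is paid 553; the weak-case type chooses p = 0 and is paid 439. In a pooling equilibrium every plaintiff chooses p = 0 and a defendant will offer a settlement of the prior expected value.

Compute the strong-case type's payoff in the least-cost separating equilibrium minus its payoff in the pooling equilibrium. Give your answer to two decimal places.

68.42

Least-cost separating signal: p* solves 439 = 553 − 53·p*, so p* = (553 − 439)/53 ≈ 2.1509.
Strong-case type's separating payoff: 553 − 9 × p* = 553 − 9 × (553 − 439)/53 = 553 − 1026/53 ≈ 533.6415.
Pooling payoff: 0.23 × 553 + 0.77 × 439 = 465.22.
Difference: 533.6415 − 465.22 = 68.4215, i.e. 68.42 to two decimal places.
The strong-case type prefers to separate.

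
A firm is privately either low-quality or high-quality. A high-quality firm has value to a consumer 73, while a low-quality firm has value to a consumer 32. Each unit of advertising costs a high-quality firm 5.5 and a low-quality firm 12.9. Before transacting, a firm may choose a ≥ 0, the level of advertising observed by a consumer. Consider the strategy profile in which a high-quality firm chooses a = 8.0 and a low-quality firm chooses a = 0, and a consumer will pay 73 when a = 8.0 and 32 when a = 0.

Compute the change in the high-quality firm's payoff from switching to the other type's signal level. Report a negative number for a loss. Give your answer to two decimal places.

Playing a = 8.0 the high-quality firm receives 73 − 5.5 × 8.0 = 29.
Deviating to a = 0 yields 32 instead.
Gain from deviating: 32 − 29 = 3.00.
The gain is positive, so the high-quality type's incentive-compatibility constraint is violated — this profile is not a separating equilibrium.

3.00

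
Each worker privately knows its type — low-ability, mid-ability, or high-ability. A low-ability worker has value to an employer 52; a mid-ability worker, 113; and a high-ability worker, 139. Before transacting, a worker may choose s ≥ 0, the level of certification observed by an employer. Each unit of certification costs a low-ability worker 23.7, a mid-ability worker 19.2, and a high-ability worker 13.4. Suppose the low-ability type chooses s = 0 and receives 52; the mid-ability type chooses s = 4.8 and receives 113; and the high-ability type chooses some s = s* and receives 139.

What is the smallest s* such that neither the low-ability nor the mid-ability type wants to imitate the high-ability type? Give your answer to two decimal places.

Mid-ability type (on-path payoff 113 − 19.2×4.8 = 20.84) won't mimic when 20.84 ≥ 139 − 19.2·s*, i.e. s* ≥ 6.15.
Low-ability type (on-path payoff 52) won't mimic when 52 ≥ 139 − 23.7·s*, i.e. s* ≥ 3.67.
Both must hold, so s* = max(3.67, 6.15) = 6.15. The mid-ability type's constraint binds.

6.15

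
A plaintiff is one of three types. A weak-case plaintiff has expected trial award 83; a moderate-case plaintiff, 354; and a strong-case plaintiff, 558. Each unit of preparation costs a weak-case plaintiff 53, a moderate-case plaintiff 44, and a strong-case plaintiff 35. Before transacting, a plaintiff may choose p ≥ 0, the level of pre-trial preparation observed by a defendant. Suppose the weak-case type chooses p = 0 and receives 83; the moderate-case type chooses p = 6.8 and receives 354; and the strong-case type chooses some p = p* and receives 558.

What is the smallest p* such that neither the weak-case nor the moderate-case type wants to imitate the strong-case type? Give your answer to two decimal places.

Weak-case type (on-path payoff 83) won't mimic when 83 ≥ 558 − 53·p*, i.e. p* ≥ 8.96.
Moderate-case type (on-path payoff 354 − 44×6.8 = 54.8) won't mimic when 54.8 ≥ 558 − 44·p*, i.e. p* ≥ 11.44.
Both must hold, so p* = max(8.96, 11.44) = 11.44. The moderate-case type's constraint binds.

11.44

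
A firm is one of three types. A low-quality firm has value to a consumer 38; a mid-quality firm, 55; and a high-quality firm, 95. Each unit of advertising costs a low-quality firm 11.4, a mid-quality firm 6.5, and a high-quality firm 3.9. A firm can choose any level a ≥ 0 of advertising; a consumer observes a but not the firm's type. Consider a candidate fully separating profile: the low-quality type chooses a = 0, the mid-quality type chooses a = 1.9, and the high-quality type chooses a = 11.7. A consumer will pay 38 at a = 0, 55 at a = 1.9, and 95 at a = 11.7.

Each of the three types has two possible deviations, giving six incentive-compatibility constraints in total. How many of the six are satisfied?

6

Mid-quality (own payoff 55 − 6.5×1.9 = 42.65): to a=0 gives 38 → no gain ✓; to a=11.7 gives 95 − 6.5×11.7 = 18.95 → no gain ✓.
Low-quality (own payoff 38): to a=1.9 gives 55 − 11.4×1.9 = 33.34 → no gain ✓; to a=11.7 gives 95 − 11.4×11.7 = -38.38 → no gain ✓.
High-quality (own payoff 95 − 3.9×11.7 = 49.37): to a=0 gives 38 → no gain ✓; to a=1.9 gives 55 − 3.9×1.9 = 47.59 → no gain ✓.
6 of the 6 constraints hold; this profile is a separating equilibrium.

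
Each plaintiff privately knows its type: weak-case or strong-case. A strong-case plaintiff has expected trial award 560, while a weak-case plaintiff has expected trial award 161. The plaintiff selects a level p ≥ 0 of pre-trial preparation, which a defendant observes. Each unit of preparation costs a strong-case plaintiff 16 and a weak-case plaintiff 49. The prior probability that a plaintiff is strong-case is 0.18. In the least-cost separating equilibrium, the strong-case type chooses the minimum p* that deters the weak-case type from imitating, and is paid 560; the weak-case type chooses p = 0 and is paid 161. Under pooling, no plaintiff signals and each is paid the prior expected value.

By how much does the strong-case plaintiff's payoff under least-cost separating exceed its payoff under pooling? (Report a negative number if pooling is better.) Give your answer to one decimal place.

Least-cost separating signal: p* solves 161 = 560 − 49·p*, so p* = (560 − 161)/49 ≈ 8.1429.
Strong-case type's separating payoff: 560 − 16 × p* = 560 − 16 × (560 − 161)/49 = 560 − 6384/49 ≈ 429.714.
Pooling payoff: 0.18 × 560 + 0.82 × 161 = 232.82.
Difference: 429.714 − 232.82 = 196.894, i.e. 196.9 to one decimal place.
The strong-case type prefers to separate.

196.9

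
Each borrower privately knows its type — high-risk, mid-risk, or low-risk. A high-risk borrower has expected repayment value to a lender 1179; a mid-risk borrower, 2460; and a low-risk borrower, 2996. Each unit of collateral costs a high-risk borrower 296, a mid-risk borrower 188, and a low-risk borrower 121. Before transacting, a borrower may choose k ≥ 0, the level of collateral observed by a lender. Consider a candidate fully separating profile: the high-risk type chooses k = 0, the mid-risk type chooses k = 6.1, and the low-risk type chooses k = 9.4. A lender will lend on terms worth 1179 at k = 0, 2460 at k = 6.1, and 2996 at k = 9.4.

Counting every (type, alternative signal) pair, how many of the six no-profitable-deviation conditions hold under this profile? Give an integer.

6

Low-risk (own payoff 2996 − 121×9.4 = 1858.6): to k=0 gives 1179 → no gain ✓; to k=6.1 gives 2460 − 121×6.1 = 1721.9 → no gain ✓.
High-risk (own payoff 1179): to k=6.1 gives 2460 − 296×6.1 = 654.4 → no gain ✓; to k=9.4 gives 2996 − 296×9.4 = 213.6 → no gain ✓.
Mid-risk (own payoff 2460 − 188×6.1 = 1313.2): to k=0 gives 1179 → no gain ✓; to k=9.4 gives 2996 − 188×9.4 = 1228.8 → no gain ✓.
6 of the 6 constraints hold; this profile is a separating equilibrium.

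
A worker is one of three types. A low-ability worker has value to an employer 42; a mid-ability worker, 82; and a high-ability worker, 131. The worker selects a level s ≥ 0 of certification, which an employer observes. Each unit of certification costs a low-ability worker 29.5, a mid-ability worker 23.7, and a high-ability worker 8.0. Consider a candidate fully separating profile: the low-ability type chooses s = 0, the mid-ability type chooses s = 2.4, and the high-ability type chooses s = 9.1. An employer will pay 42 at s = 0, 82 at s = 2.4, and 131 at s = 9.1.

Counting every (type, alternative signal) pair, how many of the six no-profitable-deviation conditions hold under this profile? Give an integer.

4

Low-ability (own payoff 42): to s=2.4 gives 82 − 29.5×2.4 = 11.2 → no gain ✓; to s=9.1 gives 131 − 29.5×9.1 = -137.45 → no gain ✓.
Mid-ability (own payoff 82 − 23.7×2.4 = 25.12): to s=0 gives 42 → profitable ✗; to s=9.1 gives 131 − 23.7×9.1 = -84.67 → no gain ✓.
High-ability (own payoff 131 − 8.0×9.1 = 58.2): to s=0 gives 42 → no gain ✓; to s=2.4 gives 82 − 8.0×2.4 = 62.8 → profitable ✗.
4 of the 6 constraints hold; not an equilibrium.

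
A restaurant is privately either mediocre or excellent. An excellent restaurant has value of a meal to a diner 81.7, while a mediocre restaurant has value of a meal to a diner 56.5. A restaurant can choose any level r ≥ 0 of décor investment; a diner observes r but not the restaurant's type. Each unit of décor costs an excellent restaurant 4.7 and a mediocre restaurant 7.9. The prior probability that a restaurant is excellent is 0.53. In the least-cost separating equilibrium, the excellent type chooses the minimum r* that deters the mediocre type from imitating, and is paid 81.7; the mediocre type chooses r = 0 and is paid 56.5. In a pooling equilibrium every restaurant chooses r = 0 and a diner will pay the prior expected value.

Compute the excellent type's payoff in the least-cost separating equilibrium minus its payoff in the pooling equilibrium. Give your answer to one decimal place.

-3.1

Least-cost separating signal: r* solves 56.5 = 81.7 − 7.9·r*, so r* = (81.7 − 56.5)/7.9 ≈ 3.1899.
Excellent type's separating payoff: 81.7 − 4.7 × r* = 81.7 − 4.7 × (81.7 − 56.5)/7.9 = 81.7 − 118.44/7.9 ≈ 66.708.
Pooling payoff: 0.53 × 81.7 + 0.47 × 56.5 = 69.856.
Difference: 66.708 − 69.856 = -3.148, i.e. -3.1 to one decimal place.
The excellent type would prefer the pooling outcome.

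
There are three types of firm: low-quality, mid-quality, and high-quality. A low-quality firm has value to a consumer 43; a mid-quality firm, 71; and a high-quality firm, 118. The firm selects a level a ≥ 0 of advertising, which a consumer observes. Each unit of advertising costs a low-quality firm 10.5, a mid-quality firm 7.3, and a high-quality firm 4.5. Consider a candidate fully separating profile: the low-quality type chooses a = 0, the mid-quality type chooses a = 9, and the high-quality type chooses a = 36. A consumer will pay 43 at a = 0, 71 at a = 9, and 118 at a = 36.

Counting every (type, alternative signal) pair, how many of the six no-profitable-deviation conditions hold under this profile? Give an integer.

Low-quality (own payoff 43): to a=9 gives 71 − 10.5×9 = -23.5 → no gain ✓; to a=36 gives 118 − 10.5×36 = -260 → no gain ✓.
High-quality (own payoff 118 − 4.5×36 = -44): to a=0 gives 43 → profitable ✗; to a=9 gives 71 − 4.5×9 = 30.5 → profitable ✗.
Mid-quality (own payoff 71 − 7.3×9 = 5.3): to a=0 gives 43 → profitable ✗; to a=36 gives 118 − 7.3×36 = -144.8 → no gain ✓.
3 of the 6 constraints hold; not an equilibrium.

3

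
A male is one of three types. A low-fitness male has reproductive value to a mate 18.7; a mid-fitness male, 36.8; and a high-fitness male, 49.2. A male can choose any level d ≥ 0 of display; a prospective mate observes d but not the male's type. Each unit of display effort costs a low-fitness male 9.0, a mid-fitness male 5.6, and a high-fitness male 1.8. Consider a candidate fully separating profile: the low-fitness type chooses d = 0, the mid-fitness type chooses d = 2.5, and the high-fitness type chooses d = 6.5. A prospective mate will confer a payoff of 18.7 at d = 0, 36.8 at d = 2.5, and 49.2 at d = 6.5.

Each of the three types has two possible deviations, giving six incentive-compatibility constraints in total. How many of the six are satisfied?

6

Low-fitness (own payoff 18.7): to d=2.5 gives 36.8 − 9.0×2.5 = 14.3 → no gain ✓; to d=6.5 gives 49.2 − 9.0×6.5 = -9.3 → no gain ✓.
High-fitness (own payoff 49.2 − 1.8×6.5 = 37.5): to d=0 gives 18.7 → no gain ✓; to d=2.5 gives 36.8 − 1.8×2.5 = 32.3 → no gain ✓.
Mid-fitness (own payoff 36.8 − 5.6×2.5 = 22.8): to d=0 gives 18.7 → no gain ✓; to d=6.5 gives 49.2 − 5.6×6.5 = 12.8 → no gain ✓.
6 of the 6 constraints hold; this profile is a separating equilibrium.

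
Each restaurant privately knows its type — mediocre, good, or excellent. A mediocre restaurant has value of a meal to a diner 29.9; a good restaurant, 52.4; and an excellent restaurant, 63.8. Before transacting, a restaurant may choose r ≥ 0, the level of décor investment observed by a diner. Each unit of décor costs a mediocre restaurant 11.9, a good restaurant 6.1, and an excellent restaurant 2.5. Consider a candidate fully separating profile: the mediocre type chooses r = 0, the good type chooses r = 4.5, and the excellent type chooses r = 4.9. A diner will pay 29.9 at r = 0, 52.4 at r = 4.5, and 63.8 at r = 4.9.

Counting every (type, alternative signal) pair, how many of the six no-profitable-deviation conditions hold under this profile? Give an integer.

Good (own payoff 52.4 − 6.1×4.5 = 24.95): to r=0 gives 29.9 → profitable ✗; to r=4.9 gives 63.8 − 6.1×4.9 = 33.91 → profitable ✗.
Excellent (own payoff 63.8 − 2.5×4.9 = 51.55): to r=0 gives 29.9 → no gain ✓; to r=4.5 gives 52.4 − 2.5×4.5 = 41.15 → no gain ✓.
Mediocre (own payoff 29.9): to r=4.5 gives 52.4 − 11.9×4.5 = -1.15 → no gain ✓; to r=4.9 gives 63.8 − 11.9×4.9 = 5.49 → no gain ✓.
4 of the 6 constraints hold; not an equilibrium.

4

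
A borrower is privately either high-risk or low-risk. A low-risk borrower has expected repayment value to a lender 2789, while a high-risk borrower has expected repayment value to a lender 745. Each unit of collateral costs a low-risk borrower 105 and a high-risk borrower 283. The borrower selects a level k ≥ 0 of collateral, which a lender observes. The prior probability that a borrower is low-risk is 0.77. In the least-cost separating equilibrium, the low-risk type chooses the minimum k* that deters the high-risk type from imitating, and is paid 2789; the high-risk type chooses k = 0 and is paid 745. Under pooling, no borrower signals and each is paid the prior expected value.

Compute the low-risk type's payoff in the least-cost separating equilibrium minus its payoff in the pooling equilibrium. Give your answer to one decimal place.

Least-cost separating signal: k* solves 745 = 2789 − 283·k*, so k* = (2789 − 745)/283 ≈ 7.2226.
Low-risk type's separating payoff: 2789 − 105 × k* = 2789 − 105 × (2789 − 745)/283 = 2789 − 214620/283 ≈ 2030.625.
Pooling payoff: 0.77 × 2789 + 0.23 × 745 = 2318.88.
Difference: 2030.625 − 2318.88 = -288.255, i.e. -288.3 to one decimal place.
The low-risk type would prefer the pooling outcome.

-288.3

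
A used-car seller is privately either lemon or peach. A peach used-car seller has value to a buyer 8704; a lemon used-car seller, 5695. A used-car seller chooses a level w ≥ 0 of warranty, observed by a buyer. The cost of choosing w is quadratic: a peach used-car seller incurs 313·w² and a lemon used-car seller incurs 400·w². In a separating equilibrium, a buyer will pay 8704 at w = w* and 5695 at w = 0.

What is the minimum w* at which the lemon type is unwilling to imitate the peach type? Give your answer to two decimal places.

2.74

The lemon type at w = 0 receives 5695; imitating at w* yields 8704 − 400·w*².
Indifference: 5695 = 8704 − 400·w*², so w*² = (8704 − 5695) / 400 = 7.5225.
w* = √7.5225 ≈ 2.74.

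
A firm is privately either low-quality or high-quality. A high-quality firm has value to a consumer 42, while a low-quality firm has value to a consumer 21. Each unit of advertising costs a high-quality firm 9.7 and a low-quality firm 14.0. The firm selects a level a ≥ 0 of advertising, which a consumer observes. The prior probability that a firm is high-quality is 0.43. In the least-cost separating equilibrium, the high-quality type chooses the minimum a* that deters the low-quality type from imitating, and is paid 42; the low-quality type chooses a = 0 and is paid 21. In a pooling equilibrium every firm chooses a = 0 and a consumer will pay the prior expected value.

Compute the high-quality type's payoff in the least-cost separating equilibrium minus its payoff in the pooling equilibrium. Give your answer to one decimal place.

Least-cost separating signal: a* solves 21 = 42 − 14.0·a*, so a* = (42 − 21)/14.0 = 1.5.
High-quality type's separating payoff: 42 − 9.7 × a* = 42 − 9.7 × (42 − 21)/14.0 = 42 − 203.7/14.0 = 27.45.
Pooling payoff: 0.43 × 42 + 0.57 × 21 = 30.03.
Difference: 27.45 − 30.03 = -2.58, i.e. -2.6 to one decimal place.
The high-quality type would prefer the pooling outcome.

-2.6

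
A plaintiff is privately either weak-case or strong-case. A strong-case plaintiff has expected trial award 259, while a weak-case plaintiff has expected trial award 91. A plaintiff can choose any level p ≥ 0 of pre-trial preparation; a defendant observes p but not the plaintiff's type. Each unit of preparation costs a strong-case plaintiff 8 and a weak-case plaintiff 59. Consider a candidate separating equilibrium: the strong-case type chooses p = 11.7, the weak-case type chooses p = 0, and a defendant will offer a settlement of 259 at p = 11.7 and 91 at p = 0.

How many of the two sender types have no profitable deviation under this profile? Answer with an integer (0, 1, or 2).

2

Weak-case type: stay at 0 → 91; mimic → 259 − 59 × 11.7 = -431.3. IC holds (91 ≥ -431.3).
Strong-case type: signal → 259 − 8 × 11.7 = 165.4; deviate to 0 → 91. IC holds (165.4 ≥ 91).
2 of 2 constraints hold, so this is a separating equilibrium.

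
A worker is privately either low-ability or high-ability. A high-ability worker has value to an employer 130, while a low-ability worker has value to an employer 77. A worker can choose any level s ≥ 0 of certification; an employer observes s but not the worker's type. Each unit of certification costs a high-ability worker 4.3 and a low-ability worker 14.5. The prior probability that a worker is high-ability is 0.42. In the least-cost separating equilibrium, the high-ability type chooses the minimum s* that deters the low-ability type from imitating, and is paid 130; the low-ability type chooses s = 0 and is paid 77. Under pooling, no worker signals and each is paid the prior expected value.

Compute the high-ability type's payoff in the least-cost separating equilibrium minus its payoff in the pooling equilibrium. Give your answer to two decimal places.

Least-cost separating signal: s* solves 77 = 130 − 14.5·s*, so s* = (130 − 77)/14.5 ≈ 3.6552.
High-ability type's separating payoff: 130 − 4.3 × s* = 130 − 4.3 × (130 − 77)/14.5 = 130 − 227.9/14.5 ≈ 114.2828.
Pooling payoff: 0.42 × 130 + 0.58 × 77 = 99.26.
Difference: 114.2828 − 99.26 = 15.0228, i.e. 15.02 to two decimal places.
The high-ability type prefers to separate.

15.02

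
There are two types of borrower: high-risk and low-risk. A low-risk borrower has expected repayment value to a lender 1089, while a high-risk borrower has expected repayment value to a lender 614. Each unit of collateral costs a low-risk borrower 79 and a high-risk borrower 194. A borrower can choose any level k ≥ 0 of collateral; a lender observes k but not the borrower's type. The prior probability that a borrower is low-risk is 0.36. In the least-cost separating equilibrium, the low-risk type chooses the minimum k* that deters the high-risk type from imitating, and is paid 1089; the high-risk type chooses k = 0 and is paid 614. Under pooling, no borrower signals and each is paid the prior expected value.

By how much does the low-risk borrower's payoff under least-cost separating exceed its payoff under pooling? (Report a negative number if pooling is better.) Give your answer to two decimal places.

Least-cost separating signal: k* solves 614 = 1089 − 194·k*, so k* = (1089 − 614)/194 ≈ 2.4485.
Low-risk type's separating payoff: 1089 − 79 × k* = 1089 − 79 × (1089 − 614)/194 = 1089 − 37525/194 ≈ 895.5722.
Pooling payoff: 0.36 × 1089 + 0.64 × 614 = 785.
Difference: 895.5722 − 785 = 110.5722, i.e. 110.57 to two decimal places.
The low-risk type prefers to separate.

110.57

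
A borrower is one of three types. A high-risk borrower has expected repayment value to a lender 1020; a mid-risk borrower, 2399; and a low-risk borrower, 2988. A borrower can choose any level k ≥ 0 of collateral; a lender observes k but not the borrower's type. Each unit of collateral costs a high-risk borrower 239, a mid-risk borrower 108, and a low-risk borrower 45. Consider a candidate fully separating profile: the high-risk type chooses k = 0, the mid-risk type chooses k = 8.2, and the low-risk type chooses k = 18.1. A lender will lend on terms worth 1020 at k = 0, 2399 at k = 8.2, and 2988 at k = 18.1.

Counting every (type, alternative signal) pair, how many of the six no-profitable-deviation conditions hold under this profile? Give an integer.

6

Mid-risk (own payoff 2399 − 108×8.2 = 1513.4): to k=0 gives 1020 → no gain ✓; to k=18.1 gives 2988 − 108×18.1 = 1033.2 → no gain ✓.
Low-risk (own payoff 2988 − 45×18.1 = 2173.5): to k=0 gives 1020 → no gain ✓; to k=8.2 gives 2399 − 45×8.2 = 2030 → no gain ✓.
High-risk (own payoff 1020): to k=8.2 gives 2399 − 239×8.2 = 439.2 → no gain ✓; to k=18.1 gives 2988 − 239×18.1 = -1337.9 → no gain ✓.
6 of the 6 constraints hold; this profile is a separating equilibrium.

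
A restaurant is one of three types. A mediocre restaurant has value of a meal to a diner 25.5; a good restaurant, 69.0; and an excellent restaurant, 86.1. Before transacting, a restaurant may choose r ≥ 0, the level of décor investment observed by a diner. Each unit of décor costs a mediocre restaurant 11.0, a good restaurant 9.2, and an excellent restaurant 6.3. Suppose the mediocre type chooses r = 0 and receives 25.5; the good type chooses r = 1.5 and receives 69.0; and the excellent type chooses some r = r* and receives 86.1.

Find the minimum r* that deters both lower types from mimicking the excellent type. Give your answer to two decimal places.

5.51

Good type (on-path payoff 69.0 − 9.2×1.5 = 55.2) won't mimic when 55.2 ≥ 86.1 − 9.2·r*, i.e. r* ≥ 3.36.
Mediocre type (on-path payoff 25.5) won't mimic when 25.5 ≥ 86.1 − 11.0·r*, i.e. r* ≥ 5.51.
Both must hold, so r* = max(5.51, 3.36) = 5.51. The mediocre type's constraint binds.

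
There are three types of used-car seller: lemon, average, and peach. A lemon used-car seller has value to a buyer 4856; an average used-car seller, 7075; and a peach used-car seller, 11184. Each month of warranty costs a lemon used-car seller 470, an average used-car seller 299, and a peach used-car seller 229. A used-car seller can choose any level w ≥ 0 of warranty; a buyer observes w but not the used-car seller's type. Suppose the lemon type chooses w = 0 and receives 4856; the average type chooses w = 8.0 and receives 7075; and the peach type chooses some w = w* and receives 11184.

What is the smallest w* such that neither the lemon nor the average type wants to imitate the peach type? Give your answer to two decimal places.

Average type (on-path payoff 7075 − 299×8.0 = 4683) won't mimic when 4683 ≥ 11184 − 299·w*, i.e. w* ≥ 21.74.
Lemon type (on-path payoff 4856) won't mimic when 4856 ≥ 11184 − 470·w*, i.e. w* ≥ 13.46.
Both must hold, so w* = max(13.46, 21.74) = 21.74. The average type's constraint binds.

21.74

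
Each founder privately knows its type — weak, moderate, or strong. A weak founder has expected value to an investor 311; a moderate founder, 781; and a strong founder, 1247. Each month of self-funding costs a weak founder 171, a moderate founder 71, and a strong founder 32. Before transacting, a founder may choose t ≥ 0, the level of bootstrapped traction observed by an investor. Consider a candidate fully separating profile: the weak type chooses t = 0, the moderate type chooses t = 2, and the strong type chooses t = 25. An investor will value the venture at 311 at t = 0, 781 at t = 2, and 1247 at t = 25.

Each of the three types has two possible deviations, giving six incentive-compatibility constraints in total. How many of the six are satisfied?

4

Strong (own payoff 1247 − 32×25 = 447): to t=0 gives 311 → no gain ✓; to t=2 gives 781 − 32×2 = 717 → profitable ✗.
Moderate (own payoff 781 − 71×2 = 639): to t=0 gives 311 → no gain ✓; to t=25 gives 1247 − 71×25 = -528 → no gain ✓.
Weak (own payoff 311): to t=2 gives 781 − 171×2 = 439 → profitable ✗; to t=25 gives 1247 − 171×25 = -3028 → no gain ✓.
4 of the 6 constraints hold; not an equilibrium.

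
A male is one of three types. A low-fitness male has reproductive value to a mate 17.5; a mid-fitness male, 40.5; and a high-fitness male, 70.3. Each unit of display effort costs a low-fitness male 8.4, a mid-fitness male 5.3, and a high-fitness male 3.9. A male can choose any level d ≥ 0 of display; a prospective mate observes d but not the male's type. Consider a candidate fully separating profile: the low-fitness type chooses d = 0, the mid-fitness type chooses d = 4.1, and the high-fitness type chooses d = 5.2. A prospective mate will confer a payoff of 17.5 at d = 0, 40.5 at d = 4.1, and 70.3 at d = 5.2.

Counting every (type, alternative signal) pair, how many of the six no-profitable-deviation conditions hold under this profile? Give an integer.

4

Low-fitness (own payoff 17.5): to d=4.1 gives 40.5 − 8.4×4.1 = 6.06 → no gain ✓; to d=5.2 gives 70.3 − 8.4×5.2 = 26.62 → profitable ✗.
High-fitness (own payoff 70.3 − 3.9×5.2 = 50.02): to d=0 gives 17.5 → no gain ✓; to d=4.1 gives 40.5 − 3.9×4.1 = 24.51 → no gain ✓.
Mid-fitness (own payoff 40.5 − 5.3×4.1 = 18.77): to d=0 gives 17.5 → no gain ✓; to d=5.2 gives 70.3 − 5.3×5.2 = 42.74 → profitable ✗.
4 of the 6 constraints hold; not an equilibrium.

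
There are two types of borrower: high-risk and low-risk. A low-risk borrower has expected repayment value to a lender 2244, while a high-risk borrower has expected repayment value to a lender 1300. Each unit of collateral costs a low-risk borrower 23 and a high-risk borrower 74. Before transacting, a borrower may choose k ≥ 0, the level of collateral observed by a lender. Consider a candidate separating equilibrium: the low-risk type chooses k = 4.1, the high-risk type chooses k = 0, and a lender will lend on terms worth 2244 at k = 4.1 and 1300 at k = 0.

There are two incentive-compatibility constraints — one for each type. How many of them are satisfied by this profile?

Low-risk type: signal → 2244 − 23 × 4.1 = 2149.7; deviate to 0 → 1300. IC holds (2149.7 ≥ 1300).
High-risk type: stay at 0 → 1300; mimic → 2244 − 74 × 4.1 = 1940.6. IC fails (1300 < 1940.6).
1 of 2 constraints hold, so this profile is not an equilibrium.

1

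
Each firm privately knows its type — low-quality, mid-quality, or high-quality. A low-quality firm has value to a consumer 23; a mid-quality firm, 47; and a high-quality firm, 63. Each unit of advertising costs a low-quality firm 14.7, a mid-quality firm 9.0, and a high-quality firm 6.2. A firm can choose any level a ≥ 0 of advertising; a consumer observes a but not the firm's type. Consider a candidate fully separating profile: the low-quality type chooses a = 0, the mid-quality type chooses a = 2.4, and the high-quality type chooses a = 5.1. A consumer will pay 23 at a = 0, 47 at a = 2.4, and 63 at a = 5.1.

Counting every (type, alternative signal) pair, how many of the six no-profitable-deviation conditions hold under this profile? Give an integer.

5

Low-quality (own payoff 23): to a=2.4 gives 47 − 14.7×2.4 = 11.72 → no gain ✓; to a=5.1 gives 63 − 14.7×5.1 = -11.97 → no gain ✓.
High-quality (own payoff 63 − 6.2×5.1 = 31.38): to a=0 gives 23 → no gain ✓; to a=2.4 gives 47 − 6.2×2.4 = 32.12 → profitable ✗.
Mid-quality (own payoff 47 − 9.0×2.4 = 25.4): to a=0 gives 23 → no gain ✓; to a=5.1 gives 63 − 9.0×5.1 = 17.1 → no gain ✓.
5 of the 6 constraints hold; not an equilibrium.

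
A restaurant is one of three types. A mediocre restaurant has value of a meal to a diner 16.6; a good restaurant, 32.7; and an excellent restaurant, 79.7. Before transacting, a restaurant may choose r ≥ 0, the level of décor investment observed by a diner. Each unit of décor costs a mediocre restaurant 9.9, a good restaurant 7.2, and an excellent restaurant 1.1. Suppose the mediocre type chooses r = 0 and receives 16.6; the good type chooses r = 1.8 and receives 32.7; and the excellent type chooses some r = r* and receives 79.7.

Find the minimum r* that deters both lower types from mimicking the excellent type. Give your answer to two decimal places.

Good type (on-path payoff 32.7 − 7.2×1.8 = 19.74) won't mimic when 19.74 ≥ 79.7 − 7.2·r*, i.e. r* ≥ 8.33.
Mediocre type (on-path payoff 16.6) won't mimic when 16.6 ≥ 79.7 − 9.9·r*, i.e. r* ≥ 6.37.
Both must hold, so r* = max(6.37, 8.33) = 8.33. The good type's constraint binds.

8.33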